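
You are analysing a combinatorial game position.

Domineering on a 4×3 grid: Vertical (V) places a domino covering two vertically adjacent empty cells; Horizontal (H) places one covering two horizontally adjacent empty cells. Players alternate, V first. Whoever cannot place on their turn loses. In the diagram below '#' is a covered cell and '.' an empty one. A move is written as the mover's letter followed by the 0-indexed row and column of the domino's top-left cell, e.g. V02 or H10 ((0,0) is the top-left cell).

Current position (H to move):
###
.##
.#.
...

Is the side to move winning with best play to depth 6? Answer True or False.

[###/.##/.#./...] H move#1: H30:-1/###/.##/.#./##.*, H31:-1/###/.##/.#./.##
[###/.##/.#./##.] V move#2: V10:+1/###/###/##./##.*, V22:+1/###/.##/.##/###
[###/###/##./##.] end (terminal -1, H#3); searched ###/.##/.#./... to 6

H winning at [###/.##/.#./...]: False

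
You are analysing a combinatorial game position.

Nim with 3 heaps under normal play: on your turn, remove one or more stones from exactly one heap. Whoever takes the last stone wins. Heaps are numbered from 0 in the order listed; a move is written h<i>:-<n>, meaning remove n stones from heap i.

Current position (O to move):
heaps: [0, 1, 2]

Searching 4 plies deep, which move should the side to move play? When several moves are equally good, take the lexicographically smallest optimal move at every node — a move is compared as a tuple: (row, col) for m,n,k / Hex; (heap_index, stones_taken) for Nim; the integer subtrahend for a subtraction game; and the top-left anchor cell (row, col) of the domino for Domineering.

O's best at [(0,1,2)]: h2:-1

[(0,1,2)] O move#1: h1:-1:-1/(0,0,2), h2:-1:+1/(0,1,1)*, h2:-2:-1/(0,1,0)
[(0,1,1)] X move#2: h1:-1:-1/(0,0,1)*, h2:-1:-1/(0,1,0)
[(0,0,1)] O move#3: h2:-1:+1/(0,0,0)*
[(0,0,0)] end (terminal -1, X#4); searched (0,1,2) to 4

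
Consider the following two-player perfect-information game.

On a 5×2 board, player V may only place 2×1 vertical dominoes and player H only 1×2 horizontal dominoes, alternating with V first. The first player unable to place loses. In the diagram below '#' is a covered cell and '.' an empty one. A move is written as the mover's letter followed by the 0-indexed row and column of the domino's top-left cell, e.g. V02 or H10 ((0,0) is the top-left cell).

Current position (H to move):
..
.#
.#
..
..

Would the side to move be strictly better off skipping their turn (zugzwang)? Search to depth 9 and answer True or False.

[../.#/.#/../..] H move#1: H00:-1/##/.#/.#/../.., H30:+1/../.#/.#/##/..*, H40:+1/../.#/.#/../##
[../.#/.#/##/..] V move#2: V00:-1/#./##/.#/##/..*, V10:-1/../##/##/##/..
[#./##/.#/##/..] H move#3: H40:+1/#./##/.#/##/##*
[#./##/.#/##/##] end (terminal -1, V#4); searched ../.#/.#/../.. to 9
if H skipped the turn, V would face:
~ [../.#/.#/../..] V move#1: V00:-1/#./##/.#/../.., V10:-1/../##/##/../.., V20:+1/../.#/##/#./..*, V30:+1/../.#/.#/#./#., V31:+1/../.#/.#/.#/.#
~ [../.#/##/#./..] H move#2: H00:-1/##/.#/##/#./..*, H40:-1/../.#/##/#./##
~ [##/.#/##/#./..] V move#3: V31:+1/##/.#/##/##/.#*
~ [##/.#/##/##/.#] end (terminal -1, H#4); searched ../.#/.#/../.. to 9
compare (H): move=+1 vs pass=-1

zugzwang(../.#/.#/../.., H) = False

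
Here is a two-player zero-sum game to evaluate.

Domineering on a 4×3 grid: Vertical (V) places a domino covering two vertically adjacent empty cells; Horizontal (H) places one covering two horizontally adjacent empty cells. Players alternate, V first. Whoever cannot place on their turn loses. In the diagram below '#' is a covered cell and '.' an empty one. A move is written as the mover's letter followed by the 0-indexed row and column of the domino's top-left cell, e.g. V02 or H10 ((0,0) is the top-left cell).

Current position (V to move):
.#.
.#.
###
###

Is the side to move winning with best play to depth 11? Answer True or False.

V winning at [.#./.#./###/###]: True

p1 V@[.#./.#./###/###]: V00[##./##./###/###]+1* V02[.##/.##/###/###]+1
p2 H@[##./##./###/###] terminal -1; root [.#./.#./###/###] d11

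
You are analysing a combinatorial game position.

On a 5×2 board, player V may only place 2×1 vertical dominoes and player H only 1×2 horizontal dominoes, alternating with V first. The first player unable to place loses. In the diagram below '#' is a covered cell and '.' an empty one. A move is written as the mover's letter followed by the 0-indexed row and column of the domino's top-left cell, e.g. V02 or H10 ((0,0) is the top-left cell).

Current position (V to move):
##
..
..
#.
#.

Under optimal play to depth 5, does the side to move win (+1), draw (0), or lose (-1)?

p1 V@[##/../../#./#.]: V10[##/#./#./#./#.]+1* V11[##/.#/.#/#./#.]+1 V21[##/../.#/##/#.]-1 V31[##/../../##/##]-1
p2 H@[##/#./#./#./#.] terminal -1; root [##/../../#./#.] d5

value(##/../../#./#., V) = +1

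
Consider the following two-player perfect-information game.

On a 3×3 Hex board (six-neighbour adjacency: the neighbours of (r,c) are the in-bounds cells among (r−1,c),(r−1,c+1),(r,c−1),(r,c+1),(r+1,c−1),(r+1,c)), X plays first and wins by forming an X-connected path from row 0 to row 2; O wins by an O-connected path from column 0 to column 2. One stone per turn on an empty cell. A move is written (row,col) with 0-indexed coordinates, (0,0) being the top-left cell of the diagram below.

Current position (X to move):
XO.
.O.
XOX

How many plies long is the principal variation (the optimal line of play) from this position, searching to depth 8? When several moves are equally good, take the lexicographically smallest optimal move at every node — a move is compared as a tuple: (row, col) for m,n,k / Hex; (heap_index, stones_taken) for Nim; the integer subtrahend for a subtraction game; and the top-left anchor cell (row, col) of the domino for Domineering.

PV length from [XO./.O./XOX]: 3 plies

[XO./.O./XOX] X move#1: (0,2):+1/XOX/.O./XOX*, (1,0):+1/XO./XO./XOX, (1,2):+1/XO./.OX/XOX
[XOX/.O./XOX] O move#2: (1,0):-1/XOX/OO./XOX*, (1,2):-1/XOX/.OO/XOX
[XOX/OO./XOX] X move#3: (1,2):+1/XOX/OOX/XOX*
[XOX/OOX/XOX] end (terminal -1, O#4); searched XO./.O./XOX to 8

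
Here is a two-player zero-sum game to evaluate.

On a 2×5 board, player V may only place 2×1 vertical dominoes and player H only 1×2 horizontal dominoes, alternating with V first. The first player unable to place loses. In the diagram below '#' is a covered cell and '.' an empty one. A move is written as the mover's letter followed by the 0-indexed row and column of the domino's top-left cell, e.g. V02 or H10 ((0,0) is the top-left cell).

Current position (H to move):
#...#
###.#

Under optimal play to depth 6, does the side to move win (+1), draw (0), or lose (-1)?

[#...#/###.#] H move#1: H01:-1/###.#/###.#, H02:+1/#.###/###.#*
[#.###/###.#] end (terminal -1, V#2); searched #...#/###.# to 6

value(#...#/###.#, H) = +1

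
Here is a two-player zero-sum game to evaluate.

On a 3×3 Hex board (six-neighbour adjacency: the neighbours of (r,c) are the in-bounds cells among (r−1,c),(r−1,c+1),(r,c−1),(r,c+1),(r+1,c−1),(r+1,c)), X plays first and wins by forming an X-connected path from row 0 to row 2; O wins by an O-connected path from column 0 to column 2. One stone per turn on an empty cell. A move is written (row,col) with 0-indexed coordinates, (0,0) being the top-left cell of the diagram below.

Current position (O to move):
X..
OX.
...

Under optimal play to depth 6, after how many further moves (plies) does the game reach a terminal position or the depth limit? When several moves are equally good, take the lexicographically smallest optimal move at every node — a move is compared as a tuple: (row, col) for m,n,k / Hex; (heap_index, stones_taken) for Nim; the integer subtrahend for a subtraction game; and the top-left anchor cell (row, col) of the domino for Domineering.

[X../OX./...] O move#1: (0,1):-1/XO./OX./...*, (0,2):-1/X.O/OX./..., (1,2):-1/X../OXO/..., (2,0):-1/X../OX./O.., (2,1):-1/X../OX./.O., (2,2):-1/X../OX./..O
[XO./OX./...] X move#2: (0,2):+1/XOX/OX./...*, (1,2):-1/XO./OXX/..., (2,0):-1/XO./OX./X.., (2,1):-1/XO./OX./.X., (2,2):-1/XO./OX./..X
[XOX/OX./...] O move#3: (1,2):-1/XOX/OXO/...*, (2,0):-1/XOX/OX./O.., (2,1):-1/XOX/OX./.O., (2,2):-1/XOX/OX./..O
[XOX/OXO/...] X move#4: (2,0):+1/XOX/OXO/X..*, (2,1):+1/XOX/OXO/.X., (2,2):+1/XOX/OXO/..X
[XOX/OXO/X..] end (terminal -1, O#5); searched X../OX./... to 6

PV length from [X../OX./...]: 4 plies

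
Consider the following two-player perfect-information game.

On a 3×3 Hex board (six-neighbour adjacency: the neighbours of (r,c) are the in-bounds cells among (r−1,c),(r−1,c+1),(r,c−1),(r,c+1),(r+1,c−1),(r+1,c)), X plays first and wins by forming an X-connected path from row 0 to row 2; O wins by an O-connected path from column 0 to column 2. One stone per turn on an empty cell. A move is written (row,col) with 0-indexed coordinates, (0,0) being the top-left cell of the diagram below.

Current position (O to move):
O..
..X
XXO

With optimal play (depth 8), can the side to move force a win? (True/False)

O winning at [O../..X/XXO]: False

p1 O@[O../..X/XXO]: (0,1)[OO./..X/XXO]-1* (0,2)[O.O/..X/XXO]-1 (1,0)[O../O.X/XXO]-1 (1,1)[O../.OX/XXO]-1
p2 X@[OO./..X/XXO]: (0,2)[OOX/..X/XXO]+1* (1,0)[OO./X.X/XXO]-1 (1,1)[OO./.XX/XXO]-1
p3 O@[OOX/..X/XXO] terminal -1; root [O../..X/XXO] d8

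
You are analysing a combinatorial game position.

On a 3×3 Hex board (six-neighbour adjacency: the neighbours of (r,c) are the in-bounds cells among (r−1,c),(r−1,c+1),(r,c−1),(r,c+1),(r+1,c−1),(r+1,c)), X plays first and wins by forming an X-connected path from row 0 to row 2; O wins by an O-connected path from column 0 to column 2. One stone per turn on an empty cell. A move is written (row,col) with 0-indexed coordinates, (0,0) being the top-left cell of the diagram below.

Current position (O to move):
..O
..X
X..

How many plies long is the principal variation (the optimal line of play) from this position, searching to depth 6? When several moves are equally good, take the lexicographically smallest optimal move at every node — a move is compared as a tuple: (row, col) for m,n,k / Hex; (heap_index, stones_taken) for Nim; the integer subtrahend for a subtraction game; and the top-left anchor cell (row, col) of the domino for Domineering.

PV length from [..O/..X/X..]: 3 plies

p1 O@[..O/..X/X..]: (0,0)[O.O/..X/X..]-1 (0,1)[.OO/..X/X..]+1* (1,0)[..O/O.X/X..]+1 (1,1)[..O/.OX/X..]-1 (2,1)[..O/..X/XO.]-1 (2,2)[..O/..X/X.O]-1
p2 X@[.OO/..X/X..]: (0,0)[XOO/..X/X..]-1* (1,0)[.OO/X.X/X..]-1 (1,1)[.OO/.XX/X..]-1 (2,1)[.OO/..X/XX.]-1 (2,2)[.OO/..X/X.X]-1
p3 O@[XOO/..X/X..]: (1,0)[XOO/O.X/X..]+1* (1,1)[XOO/.OX/X..]-1 (2,1)[XOO/..X/XO.]-1 (2,2)[XOO/..X/X.O]-1
p4 X@[XOO/O.X/X..] terminal -1; root [..O/..X/X..] d6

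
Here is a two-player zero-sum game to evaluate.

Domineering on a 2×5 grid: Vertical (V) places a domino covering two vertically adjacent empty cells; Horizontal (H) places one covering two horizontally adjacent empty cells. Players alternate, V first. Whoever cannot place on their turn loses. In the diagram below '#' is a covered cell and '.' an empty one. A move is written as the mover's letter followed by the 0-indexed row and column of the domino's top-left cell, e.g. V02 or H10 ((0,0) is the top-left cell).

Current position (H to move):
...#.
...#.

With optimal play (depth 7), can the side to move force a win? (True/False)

p1 H@[...#./...#.]: H00[##.#./...#.]-1* H01[.###./...#.]-1 H10[...#./##.#.]-1 H11[...#./.###.]-1
p2 V@[##.#./...#.]: V02[####./..##.]+1* V04[##.##/...##]-1
p3 H@[####./..##.]: H10[####./####.]-1*
p4 V@[####./####.]: V04[#####/#####]+1*
p5 H@[#####/#####] terminal -1; root [...#./...#.] d7

H winning at [...#./...#.]: False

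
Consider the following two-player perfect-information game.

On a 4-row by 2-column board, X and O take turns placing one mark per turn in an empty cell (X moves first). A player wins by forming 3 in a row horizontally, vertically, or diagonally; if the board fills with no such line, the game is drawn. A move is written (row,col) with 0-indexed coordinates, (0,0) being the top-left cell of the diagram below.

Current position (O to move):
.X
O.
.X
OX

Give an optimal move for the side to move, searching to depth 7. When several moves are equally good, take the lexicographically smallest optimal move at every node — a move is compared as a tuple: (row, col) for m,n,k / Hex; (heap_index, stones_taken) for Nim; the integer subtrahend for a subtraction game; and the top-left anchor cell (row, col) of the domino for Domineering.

ply 1, O at .X/O./.X/OX | (0,0)=-1→OX/O./.X/OX; (1,1)=+0→.X/OO/.X/OX; (2,0)=+1→.X/O./OX/OX*
ply 2: .X/O./OX/OX is terminal -1 (X); from .X/O./.X/OX depth 7

O's best at [.X/O./.X/OX]: (2,0)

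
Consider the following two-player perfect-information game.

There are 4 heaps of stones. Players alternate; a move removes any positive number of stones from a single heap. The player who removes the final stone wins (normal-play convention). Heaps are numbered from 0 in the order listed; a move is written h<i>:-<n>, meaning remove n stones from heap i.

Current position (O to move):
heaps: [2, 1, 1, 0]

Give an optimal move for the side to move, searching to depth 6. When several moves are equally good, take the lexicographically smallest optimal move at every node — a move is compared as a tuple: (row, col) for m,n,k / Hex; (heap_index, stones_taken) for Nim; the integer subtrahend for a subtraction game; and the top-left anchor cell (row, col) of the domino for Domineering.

O's best at [(2,1,1,0)]: h0:-2

p1 O@[(2,1,1,0)]: h0:-1[(1,1,1,0)]-1 h0:-2[(0,1,1,0)]+1* h1:-1[(2,0,1,0)]-1 h2:-1[(2,1,0,0)]-1
p2 X@[(0,1,1,0)]: h1:-1[(0,0,1,0)]-1* h2:-1[(0,1,0,0)]-1
p3 O@[(0,0,1,0)]: h2:-1[(0,0,0,0)]+1*
p4 X@[(0,0,0,0)] terminal -1; root [(2,1,1,0)] d6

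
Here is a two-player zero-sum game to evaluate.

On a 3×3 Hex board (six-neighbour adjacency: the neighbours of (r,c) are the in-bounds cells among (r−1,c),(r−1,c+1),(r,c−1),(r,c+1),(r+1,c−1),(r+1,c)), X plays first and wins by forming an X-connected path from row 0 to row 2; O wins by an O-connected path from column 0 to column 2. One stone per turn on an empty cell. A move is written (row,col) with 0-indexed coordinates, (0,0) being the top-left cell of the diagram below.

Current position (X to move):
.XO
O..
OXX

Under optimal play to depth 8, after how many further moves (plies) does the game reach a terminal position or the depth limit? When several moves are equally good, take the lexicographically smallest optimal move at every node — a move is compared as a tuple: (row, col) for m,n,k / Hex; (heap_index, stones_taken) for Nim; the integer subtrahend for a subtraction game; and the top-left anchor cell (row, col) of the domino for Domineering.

p1 X@[.XO/O../OXX]: (0,0)[XXO/O../OXX]-1 (1,1)[.XO/OX./OXX]+1* (1,2)[.XO/O.X/OXX]-1
p2 O@[.XO/OX./OXX] terminal -1; root [.XO/O../OXX] d8

PV length from [.XO/O../OXX]: 1 ply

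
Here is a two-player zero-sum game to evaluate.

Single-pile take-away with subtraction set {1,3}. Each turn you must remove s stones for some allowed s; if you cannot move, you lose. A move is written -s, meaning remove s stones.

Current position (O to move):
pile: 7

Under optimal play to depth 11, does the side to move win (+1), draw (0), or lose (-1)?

value(7, O) = +1

ply 1, O at 7 | -1=+1→6*; -3=+1→4
ply 2, X at 6 | -1=-1→5*; -3=-1→3
ply 3, O at 5 | -1=+1→4*; -3=+1→2
ply 4, X at 4 | -1=-1→3*; -3=-1→1
ply 5, O at 3 | -1=+1→2*; -3=+1→0
ply 6, X at 2 | -1=-1→1*
ply 7, O at 1 | -1=+1→0*
ply 8: 0 is terminal -1 (X); from 7 depth 11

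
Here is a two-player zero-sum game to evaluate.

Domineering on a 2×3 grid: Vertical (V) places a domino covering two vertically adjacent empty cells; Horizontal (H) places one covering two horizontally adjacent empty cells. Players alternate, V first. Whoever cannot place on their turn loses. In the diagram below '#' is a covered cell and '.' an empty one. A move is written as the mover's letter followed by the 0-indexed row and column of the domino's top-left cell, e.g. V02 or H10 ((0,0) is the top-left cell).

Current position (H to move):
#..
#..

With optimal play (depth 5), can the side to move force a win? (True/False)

[#../#..] H move#1: H01:+1/###/#..*, H11:+1/#../###
[###/#..] end (terminal -1, V#2); searched #../#.. to 5

H winning at [#../#..]: True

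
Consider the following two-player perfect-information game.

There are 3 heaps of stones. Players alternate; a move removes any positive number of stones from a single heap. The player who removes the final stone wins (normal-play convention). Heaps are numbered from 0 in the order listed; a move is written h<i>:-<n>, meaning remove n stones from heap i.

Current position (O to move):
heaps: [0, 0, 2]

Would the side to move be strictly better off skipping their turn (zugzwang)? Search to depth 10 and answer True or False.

ply 1, O at (0,0,2) | h2:-1=-1→(0,0,1); h2:-2=+1→(0,0,0)*
ply 2: (0,0,0) is terminal -1 (X); from (0,0,2) depth 10
if O skipped the turn, X would face:
~ ply 1, X at (0,0,2) | h2:-1=-1→(0,0,1); h2:-2=+1→(0,0,0)*
~ ply 2: (0,0,0) is terminal -1 (O); from (0,0,2) depth 10
compare (O): move=+1 vs pass=-1

zugzwang((0,0,2), O) = False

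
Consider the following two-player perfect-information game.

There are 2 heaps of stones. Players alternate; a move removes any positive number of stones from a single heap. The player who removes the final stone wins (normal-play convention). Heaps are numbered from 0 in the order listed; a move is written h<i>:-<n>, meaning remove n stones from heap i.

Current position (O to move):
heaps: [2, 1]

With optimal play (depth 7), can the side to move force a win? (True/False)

p1 O@[(2,1)]: h0:-1[(1,1)]+1* h0:-2[(0,1)]-1 h1:-1[(2,0)]-1
p2 X@[(1,1)]: h0:-1[(0,1)]-1* h1:-1[(1,0)]-1
p3 O@[(0,1)]: h1:-1[(0,0)]+1*
p4 X@[(0,0)] terminal -1; root [(2,1)] d7

O winning at [(2,1)]: True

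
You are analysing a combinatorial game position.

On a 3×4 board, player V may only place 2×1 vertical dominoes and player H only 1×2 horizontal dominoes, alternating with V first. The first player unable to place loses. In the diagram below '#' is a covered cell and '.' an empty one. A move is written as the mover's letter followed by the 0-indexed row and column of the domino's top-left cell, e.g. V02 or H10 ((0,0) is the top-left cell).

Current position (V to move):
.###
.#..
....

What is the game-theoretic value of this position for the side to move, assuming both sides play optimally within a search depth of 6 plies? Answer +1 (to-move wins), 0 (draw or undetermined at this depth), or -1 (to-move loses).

value(.###/.#../...., V) = +1

ply 1, V at .###/.#../.... | V00=-1→####/##../....; V10=-1→.###/##../#...; V12=+1→.###/.##./..#.*; V13=+1→.###/.#.#/...#
ply 2, H at .###/.##./..#. | H20=-1→.###/.##./###.*
ply 3, V at .###/.##./###. | V00=+1→####/###./###.*; V13=+1→.###/.###/####
ply 4: ####/###./###. is terminal -1 (H); from .###/.#../.... depth 6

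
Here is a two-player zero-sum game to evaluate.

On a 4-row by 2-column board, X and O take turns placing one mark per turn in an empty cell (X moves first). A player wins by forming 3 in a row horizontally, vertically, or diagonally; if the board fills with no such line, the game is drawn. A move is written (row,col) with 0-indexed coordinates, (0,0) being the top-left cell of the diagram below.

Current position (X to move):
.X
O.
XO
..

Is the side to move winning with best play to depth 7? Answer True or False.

ply 1, X at .X/O./XO/.. | (0,0)=+0→XX/O./XO/..*; (1,1)=+0→.X/OX/XO/..; (3,0)=+0→.X/O./XO/X.; (3,1)=+0→.X/O./XO/.X
ply 2, O at XX/O./XO/.. | (1,1)=+0→XX/OO/XO/..*; (3,0)=+0→XX/O./XO/O.; (3,1)=+0→XX/O./XO/.O
ply 3, X at XX/OO/XO/.. | (3,0)=-1→XX/OO/XO/X.; (3,1)=+0→XX/OO/XO/.X*
ply 4, O at XX/OO/XO/.X | (3,0)=+0→XX/OO/XO/OX*
ply 5: XX/OO/XO/OX is terminal +0 (X); from .X/O./XO/.. depth 7

X winning at [.X/O./XO/..]: False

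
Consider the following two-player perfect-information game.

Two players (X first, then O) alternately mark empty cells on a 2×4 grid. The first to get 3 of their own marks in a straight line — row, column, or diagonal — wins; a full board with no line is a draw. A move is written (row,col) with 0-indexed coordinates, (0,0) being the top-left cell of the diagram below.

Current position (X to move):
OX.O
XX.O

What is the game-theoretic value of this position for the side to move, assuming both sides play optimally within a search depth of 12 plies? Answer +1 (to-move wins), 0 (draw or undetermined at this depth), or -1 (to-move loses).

value(OX.O/XX.O, X) = +1

p1 X@[OX.O/XX.O]: (0,2)[OXXO/XX.O]+0 (1,2)[OX.O/XXXO]+1*
p2 O@[OX.O/XXXO] terminal -1; root [OX.O/XX.O] d12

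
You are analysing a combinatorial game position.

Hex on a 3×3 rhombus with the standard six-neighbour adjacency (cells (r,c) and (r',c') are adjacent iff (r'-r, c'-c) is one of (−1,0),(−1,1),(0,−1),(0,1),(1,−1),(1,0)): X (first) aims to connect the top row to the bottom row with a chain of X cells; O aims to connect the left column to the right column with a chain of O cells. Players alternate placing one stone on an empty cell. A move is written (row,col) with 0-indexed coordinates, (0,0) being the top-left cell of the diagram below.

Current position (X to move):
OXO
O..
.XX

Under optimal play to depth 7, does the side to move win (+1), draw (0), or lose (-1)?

[OXO/O../.XX] X move#1: (1,1):+1/OXO/OX./.XX*, (1,2):-1/OXO/O.X/.XX, (2,0):-1/OXO/O../XXX
[OXO/OX./.XX] end (terminal -1, O#2); searched OXO/O../.XX to 7

value(OXO/O../.XX, X) = +1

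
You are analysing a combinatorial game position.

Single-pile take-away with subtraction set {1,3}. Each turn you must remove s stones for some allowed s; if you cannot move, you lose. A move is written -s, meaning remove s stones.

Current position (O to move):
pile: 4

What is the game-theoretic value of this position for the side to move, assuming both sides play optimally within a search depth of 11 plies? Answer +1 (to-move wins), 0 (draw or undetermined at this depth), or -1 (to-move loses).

value(4, O) = -1

ply 1, O at 4 | -1=-1→3*; -3=-1→1
ply 2, X at 3 | -1=+1→2*; -3=+1→0
ply 3, O at 2 | -1=-1→1*
ply 4, X at 1 | -1=+1→0*
ply 5: 0 is terminal -1 (O); from 4 depth 11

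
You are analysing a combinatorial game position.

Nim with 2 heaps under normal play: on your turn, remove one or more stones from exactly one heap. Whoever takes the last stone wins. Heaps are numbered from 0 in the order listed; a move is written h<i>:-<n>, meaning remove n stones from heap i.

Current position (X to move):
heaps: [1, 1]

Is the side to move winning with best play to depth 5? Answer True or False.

X winning at [(1,1)]: False

ply 1, X at (1,1) | h0:-1=-1→(0,1)*; h1:-1=-1→(1,0)
ply 2, O at (0,1) | h1:-1=+1→(0,0)*
ply 3: (0,0) is terminal -1 (X); from (1,1) depth 5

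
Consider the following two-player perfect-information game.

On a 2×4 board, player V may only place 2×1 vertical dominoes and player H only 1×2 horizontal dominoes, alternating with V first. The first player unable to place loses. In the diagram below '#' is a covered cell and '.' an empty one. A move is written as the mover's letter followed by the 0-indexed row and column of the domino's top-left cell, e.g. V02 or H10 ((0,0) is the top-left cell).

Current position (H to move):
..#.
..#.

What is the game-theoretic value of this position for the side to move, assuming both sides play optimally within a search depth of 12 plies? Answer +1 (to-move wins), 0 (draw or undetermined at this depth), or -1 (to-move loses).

ply 1, H at ..#./..#. | H00=+1→###./..#.*; H10=+1→..#./###.
ply 2, V at ###./..#. | V03=-1→####/..##*
ply 3, H at ####/..## | H10=+1→####/####*
ply 4: ####/#### is terminal -1 (V); from ..#./..#. depth 12

value(..#./..#., H) = +1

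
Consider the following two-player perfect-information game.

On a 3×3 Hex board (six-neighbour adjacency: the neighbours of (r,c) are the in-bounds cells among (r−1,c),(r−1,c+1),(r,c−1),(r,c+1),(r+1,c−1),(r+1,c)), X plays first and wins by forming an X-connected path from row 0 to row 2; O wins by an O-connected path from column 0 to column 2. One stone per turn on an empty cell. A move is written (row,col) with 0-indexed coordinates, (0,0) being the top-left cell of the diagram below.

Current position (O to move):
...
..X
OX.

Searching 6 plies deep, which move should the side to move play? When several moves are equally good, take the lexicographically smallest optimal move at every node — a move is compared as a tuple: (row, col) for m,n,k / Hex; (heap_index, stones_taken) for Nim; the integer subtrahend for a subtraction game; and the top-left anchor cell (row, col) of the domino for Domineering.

O's best at [.../..X/OX.]: (0,2)

p1 O@[.../..X/OX.]: (0,0)[O../..X/OX.]-1 (0,1)[.O./..X/OX.]-1 (0,2)[..O/..X/OX.]+1* (1,0)[.../O.X/OX.]-1 (1,1)[.../.OX/OX.]-1 (2,2)[.../..X/OXO]-1
p2 X@[..O/..X/OX.]: (0,0)[X.O/..X/OX.]-1* (0,1)[.XO/..X/OX.]-1 (1,0)[..O/X.X/OX.]-1 (1,1)[..O/.XX/OX.]-1 (2,2)[..O/..X/OXX]-1
p3 O@[X.O/..X/OX.]: (0,1)[XOO/..X/OX.]+1* (1,0)[X.O/O.X/OX.]+1 (1,1)[X.O/.OX/OX.]+1 (2,2)[X.O/..X/OXO]-1
p4 X@[XOO/..X/OX.]: (1,0)[XOO/X.X/OX.]-1* (1,1)[XOO/.XX/OX.]-1 (2,2)[XOO/..X/OXX]-1
p5 O@[XOO/X.X/OX.]: (1,1)[XOO/XOX/OX.]+1* (2,2)[XOO/X.X/OXO]-1
p6 X@[XOO/XOX/OX.] terminal -1; root [.../..X/OX.] d6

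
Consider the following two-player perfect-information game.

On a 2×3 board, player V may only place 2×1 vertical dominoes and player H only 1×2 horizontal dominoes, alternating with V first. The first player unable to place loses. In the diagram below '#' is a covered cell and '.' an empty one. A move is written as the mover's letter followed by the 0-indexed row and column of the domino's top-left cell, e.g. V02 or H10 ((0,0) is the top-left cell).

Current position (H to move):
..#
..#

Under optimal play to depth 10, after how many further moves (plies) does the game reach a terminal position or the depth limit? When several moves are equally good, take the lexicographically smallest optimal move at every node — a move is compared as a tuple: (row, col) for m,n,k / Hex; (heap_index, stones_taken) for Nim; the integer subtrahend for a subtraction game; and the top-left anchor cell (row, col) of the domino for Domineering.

PV length from [..#/..#]: 1 ply

[..#/..#] H move#1: H00:+1/###/..#*, H10:+1/..#/###
[###/..#] end (terminal -1, V#2); searched ..#/..# to 10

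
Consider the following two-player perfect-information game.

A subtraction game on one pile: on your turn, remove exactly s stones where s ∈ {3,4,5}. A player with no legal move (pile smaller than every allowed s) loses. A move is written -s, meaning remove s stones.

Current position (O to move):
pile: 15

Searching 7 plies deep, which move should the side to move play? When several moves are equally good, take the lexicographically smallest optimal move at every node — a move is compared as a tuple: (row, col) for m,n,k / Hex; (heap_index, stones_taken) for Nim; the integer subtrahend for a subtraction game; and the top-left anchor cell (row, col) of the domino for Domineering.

O's best at [15]: -5

p1 O@[15]: -3[12]-1 -4[11]-1 -5[10]+1*
p2 X@[10]: -3[7]-1* -4[6]-1 -5[5]-1
p3 O@[7]: -3[4]-1 -4[3]-1 -5[2]+1*
p4 X@[2] terminal -1; root [15] d7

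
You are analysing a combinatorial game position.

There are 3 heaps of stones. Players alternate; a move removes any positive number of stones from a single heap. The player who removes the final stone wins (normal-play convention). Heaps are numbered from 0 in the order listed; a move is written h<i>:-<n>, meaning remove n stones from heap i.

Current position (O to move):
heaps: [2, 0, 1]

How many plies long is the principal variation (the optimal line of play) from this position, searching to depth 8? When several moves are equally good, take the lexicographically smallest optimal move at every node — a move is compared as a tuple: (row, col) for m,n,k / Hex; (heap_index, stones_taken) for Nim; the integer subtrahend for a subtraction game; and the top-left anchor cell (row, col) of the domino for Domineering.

[(2,0,1)] O move#1: h0:-1:+1/(1,0,1)*, h0:-2:-1/(0,0,1), h2:-1:-1/(2,0,0)
[(1,0,1)] X move#2: h0:-1:-1/(0,0,1)*, h2:-1:-1/(1,0,0)
[(0,0,1)] O move#3: h2:-1:+1/(0,0,0)*
[(0,0,0)] end (terminal -1, X#4); searched (2,0,1) to 8

PV length from [(2,0,1)]: 3 plies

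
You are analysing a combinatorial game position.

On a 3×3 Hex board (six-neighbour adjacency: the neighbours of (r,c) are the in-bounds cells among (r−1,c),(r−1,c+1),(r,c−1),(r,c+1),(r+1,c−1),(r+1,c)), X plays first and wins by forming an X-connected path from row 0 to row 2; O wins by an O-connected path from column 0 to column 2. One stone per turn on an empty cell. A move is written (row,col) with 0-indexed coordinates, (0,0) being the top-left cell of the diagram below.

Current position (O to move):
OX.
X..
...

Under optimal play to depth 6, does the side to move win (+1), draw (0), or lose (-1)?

value(OX./X../..., O) = -1

[OX./X../...] O move#1: (0,2):-1/OXO/X../...*, (1,1):-1/OX./XO./..., (1,2):-1/OX./X.O/..., (2,0):-1/OX./X../O.., (2,1):-1/OX./X../.O., (2,2):-1/OX./X../..O
[OXO/X../...] X move#2: (1,1):+1/OXO/XX./...*, (1,2):+1/OXO/X.X/..., (2,0):+1/OXO/X../X.., (2,1):+1/OXO/X../.X., (2,2):+1/OXO/X../..X
[OXO/XX./...] O move#3: (1,2):-1/OXO/XXO/...*, (2,0):-1/OXO/XX./O.., (2,1):-1/OXO/XX./.O., (2,2):-1/OXO/XX./..O
[OXO/XXO/...] X move#4: (2,0):+1/OXO/XXO/X..*, (2,1):+1/OXO/XXO/.X., (2,2):+1/OXO/XXO/..X
[OXO/XXO/X..] end (terminal -1, O#5); searched OX./X../... to 6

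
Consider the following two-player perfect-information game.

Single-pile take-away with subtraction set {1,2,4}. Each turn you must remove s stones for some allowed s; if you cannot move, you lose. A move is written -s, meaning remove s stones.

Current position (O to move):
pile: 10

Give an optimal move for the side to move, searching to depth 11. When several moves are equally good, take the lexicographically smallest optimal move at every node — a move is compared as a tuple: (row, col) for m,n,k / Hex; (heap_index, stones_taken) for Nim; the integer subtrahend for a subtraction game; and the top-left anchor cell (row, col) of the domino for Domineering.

p1 O@[10]: -1[9]+1* -2[8]-1 -4[6]+1
p2 X@[9]: -1[8]-1* -2[7]-1 -4[5]-1
p3 O@[8]: -1[7]-1 -2[6]+1* -4[4]-1
p4 X@[6]: -1[5]-1* -2[4]-1 -4[2]-1
p5 O@[5]: -1[4]-1 -2[3]+1* -4[1]-1
p6 X@[3]: -1[2]-1* -2[1]-1
p7 O@[2]: -1[1]-1 -2[0]+1*
p8 X@[0] terminal -1; root [10] d11

O's best at [10]: -1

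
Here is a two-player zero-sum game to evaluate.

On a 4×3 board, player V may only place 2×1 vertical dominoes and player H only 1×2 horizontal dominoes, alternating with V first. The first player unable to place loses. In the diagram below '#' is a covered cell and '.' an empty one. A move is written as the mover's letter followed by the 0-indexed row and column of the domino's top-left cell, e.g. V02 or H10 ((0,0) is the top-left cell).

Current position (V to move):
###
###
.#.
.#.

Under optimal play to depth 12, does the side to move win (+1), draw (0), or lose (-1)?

value(###/###/.#./.#., V) = +1

[###/###/.#./.#.] V move#1: V20:+1/###/###/##./##.*, V22:+1/###/###/.##/.##
[###/###/##./##.] end (terminal -1, H#2); searched ###/###/.#./.#. to 12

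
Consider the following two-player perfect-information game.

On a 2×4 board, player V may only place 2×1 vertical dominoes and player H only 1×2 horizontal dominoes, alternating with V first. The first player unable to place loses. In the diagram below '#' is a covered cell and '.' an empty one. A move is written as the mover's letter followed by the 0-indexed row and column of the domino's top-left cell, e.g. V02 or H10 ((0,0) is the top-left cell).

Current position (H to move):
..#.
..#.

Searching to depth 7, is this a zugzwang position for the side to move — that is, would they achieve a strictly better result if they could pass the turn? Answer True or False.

ply 1, H at ..#./..#. | H00=+1→###./..#.*; H10=+1→..#./###.
ply 2, V at ###./..#. | V03=-1→####/..##*
ply 3, H at ####/..## | H10=+1→####/####*
ply 4: ####/#### is terminal -1 (V); from ..#./..#. depth 7
suppose H passes — search the same position with V to move:
pass> ply 1, V at ..#./..#. | V00=+1→#.#./#.#.*; V01=+1→.##./.##.; V03=-1→..##/..##
pass> ply 2: #.#./#.#. is terminal -1 (H); from ..#./..#. depth 7
for H: play +1, pass -1

zugzwang(..#./..#., H) = False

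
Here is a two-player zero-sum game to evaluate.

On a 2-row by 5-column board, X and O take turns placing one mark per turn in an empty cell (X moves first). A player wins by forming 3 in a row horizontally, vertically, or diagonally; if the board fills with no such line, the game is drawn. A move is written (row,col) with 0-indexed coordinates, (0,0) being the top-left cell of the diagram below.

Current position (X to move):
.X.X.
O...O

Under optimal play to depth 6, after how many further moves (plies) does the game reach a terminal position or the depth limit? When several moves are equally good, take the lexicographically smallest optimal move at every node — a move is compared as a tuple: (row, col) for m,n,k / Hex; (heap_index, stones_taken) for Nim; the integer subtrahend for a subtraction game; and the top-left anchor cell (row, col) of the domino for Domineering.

PV length from [.X.X./O...O]: 1 ply

[.X.X./O...O] X move#1: (0,0):+0/XX.X./O...O, (0,2):+1/.XXX./O...O*, (0,4):+0/.X.XX/O...O, (1,1):+0/.X.X./OX..O, (1,2):+0/.X.X./O.X.O, (1,3):+0/.X.X./O..XO
[.XXX./O...O] end (terminal -1, O#2); searched .X.X./O...O to 6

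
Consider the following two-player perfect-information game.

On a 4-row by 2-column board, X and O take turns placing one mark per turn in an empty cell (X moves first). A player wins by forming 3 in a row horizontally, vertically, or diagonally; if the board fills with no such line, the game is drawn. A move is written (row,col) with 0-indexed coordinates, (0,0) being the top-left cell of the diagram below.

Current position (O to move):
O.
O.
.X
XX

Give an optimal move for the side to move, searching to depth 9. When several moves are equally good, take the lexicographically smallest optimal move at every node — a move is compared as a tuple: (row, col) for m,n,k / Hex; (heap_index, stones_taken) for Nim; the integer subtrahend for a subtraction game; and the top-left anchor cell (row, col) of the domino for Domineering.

O's best at [O./O./.X/XX]: (2,0)

p1 O@[O./O./.X/XX]: (0,1)[OO/O./.X/XX]-1 (1,1)[O./OO/.X/XX]+0 (2,0)[O./O./OX/XX]+1*
p2 X@[O./O./OX/XX] terminal -1; root [O./O./.X/XX] d9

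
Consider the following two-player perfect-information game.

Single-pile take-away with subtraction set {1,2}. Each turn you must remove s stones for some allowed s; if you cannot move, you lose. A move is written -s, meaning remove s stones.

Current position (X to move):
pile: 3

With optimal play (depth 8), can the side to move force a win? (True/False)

X winning at [3]: False

ply 1, X at 3 | -1=-1→2*; -2=-1→1
ply 2, O at 2 | -1=-1→1; -2=+1→0*
ply 3: 0 is terminal -1 (X); from 3 depth 8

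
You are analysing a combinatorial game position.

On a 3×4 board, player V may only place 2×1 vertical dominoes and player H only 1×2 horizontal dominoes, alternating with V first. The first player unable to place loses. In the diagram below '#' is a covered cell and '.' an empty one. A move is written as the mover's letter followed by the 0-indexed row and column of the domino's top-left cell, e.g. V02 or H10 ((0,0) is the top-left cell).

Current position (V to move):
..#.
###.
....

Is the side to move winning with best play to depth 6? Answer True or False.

ply 1, V at ..#./###./.... | V03=-1→..##/####/....*; V13=-1→..#./####/...#
ply 2, H at ..##/####/.... | H00=+1→####/####/....*; H20=+1→..##/####/##..; H21=+1→..##/####/.##.; H22=+1→..##/####/..##
ply 3: ####/####/.... is terminal -1 (V); from ..#./###./.... depth 6

V winning at [..#./###./....]: False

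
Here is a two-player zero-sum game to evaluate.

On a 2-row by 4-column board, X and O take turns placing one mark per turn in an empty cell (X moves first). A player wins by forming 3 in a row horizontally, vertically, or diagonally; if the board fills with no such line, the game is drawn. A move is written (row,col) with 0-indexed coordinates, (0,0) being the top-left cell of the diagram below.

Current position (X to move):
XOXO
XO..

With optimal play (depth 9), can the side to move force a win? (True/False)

ply 1, X at XOXO/XO.. | (1,2)=+0→XOXO/XOX.*; (1,3)=+0→XOXO/XO.X
ply 2, O at XOXO/XOX. | (1,3)=+0→XOXO/XOXO*
ply 3: XOXO/XOXO is terminal +0 (X); from XOXO/XO.. depth 9

X winning at [XOXO/XO..]: False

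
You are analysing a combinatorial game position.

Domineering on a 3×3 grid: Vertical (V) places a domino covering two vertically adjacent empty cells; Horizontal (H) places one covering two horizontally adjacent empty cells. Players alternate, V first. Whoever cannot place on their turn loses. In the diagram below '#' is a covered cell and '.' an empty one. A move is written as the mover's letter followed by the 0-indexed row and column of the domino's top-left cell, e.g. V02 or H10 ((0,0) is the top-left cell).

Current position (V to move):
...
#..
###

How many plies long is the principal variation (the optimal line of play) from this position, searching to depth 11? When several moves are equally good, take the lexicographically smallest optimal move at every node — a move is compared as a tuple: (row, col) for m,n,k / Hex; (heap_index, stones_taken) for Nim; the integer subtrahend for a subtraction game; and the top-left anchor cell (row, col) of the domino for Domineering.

[.../#../###] V move#1: V01:+1/.#./##./###*, V02:-1/..#/#.#/###
[.#./##./###] end (terminal -1, H#2); searched .../#../### to 11

PV length from [.../#../###]: 1 ply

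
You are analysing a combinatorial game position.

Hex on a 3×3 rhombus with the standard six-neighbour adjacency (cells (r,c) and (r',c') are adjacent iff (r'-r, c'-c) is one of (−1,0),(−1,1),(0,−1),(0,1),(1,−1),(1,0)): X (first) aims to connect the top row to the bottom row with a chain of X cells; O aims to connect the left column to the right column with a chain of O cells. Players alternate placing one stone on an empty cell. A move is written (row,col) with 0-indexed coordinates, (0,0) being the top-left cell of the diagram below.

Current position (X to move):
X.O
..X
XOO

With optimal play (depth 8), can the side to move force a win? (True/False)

X winning at [X.O/..X/XOO]: True

p1 X@[X.O/..X/XOO]: (0,1)[XXO/..X/XOO]+1* (1,0)[X.O/X.X/XOO]+1 (1,1)[X.O/.XX/XOO]+1
p2 O@[XXO/..X/XOO]: (1,0)[XXO/O.X/XOO]-1* (1,1)[XXO/.OX/XOO]-1
p3 X@[XXO/O.X/XOO]: (1,1)[XXO/OXX/XOO]+1*
p4 O@[XXO/OXX/XOO] terminal -1; root [X.O/..X/XOO] d8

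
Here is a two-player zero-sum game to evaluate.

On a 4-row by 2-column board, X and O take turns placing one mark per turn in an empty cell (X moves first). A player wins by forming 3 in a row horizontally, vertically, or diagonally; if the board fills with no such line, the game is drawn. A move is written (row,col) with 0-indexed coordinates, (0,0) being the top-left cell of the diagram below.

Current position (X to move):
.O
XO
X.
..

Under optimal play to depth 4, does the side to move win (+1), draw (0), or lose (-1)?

value(.O/XO/X./.., X) = +1

ply 1, X at .O/XO/X./.. | (0,0)=+1→XO/XO/X./..*; (2,1)=+1→.O/XO/XX/..; (3,0)=+1→.O/XO/X./X.; (3,1)=-1→.O/XO/X./.X
ply 2: XO/XO/X./.. is terminal -1 (O); from .O/XO/X./.. depth 4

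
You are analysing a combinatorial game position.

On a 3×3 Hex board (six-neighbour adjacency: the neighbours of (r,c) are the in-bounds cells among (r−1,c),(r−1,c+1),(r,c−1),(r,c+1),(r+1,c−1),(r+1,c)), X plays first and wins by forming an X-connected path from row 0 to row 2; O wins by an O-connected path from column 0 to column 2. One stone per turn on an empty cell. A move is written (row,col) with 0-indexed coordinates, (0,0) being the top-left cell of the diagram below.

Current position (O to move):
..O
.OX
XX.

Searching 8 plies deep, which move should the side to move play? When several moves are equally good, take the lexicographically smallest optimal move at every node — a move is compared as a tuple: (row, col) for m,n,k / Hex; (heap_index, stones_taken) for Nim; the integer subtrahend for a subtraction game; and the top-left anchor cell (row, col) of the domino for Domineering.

[..O/.OX/XX.] O move#1: (0,0):+1/O.O/.OX/XX.*, (0,1):+1/.OO/.OX/XX., (1,0):+1/..O/OOX/XX., (2,2):-1/..O/.OX/XXO
[O.O/.OX/XX.] X move#2: (0,1):-1/OXO/.OX/XX.*, (1,0):-1/O.O/XOX/XX., (2,2):-1/O.O/.OX/XXX
[OXO/.OX/XX.] O move#3: (1,0):+1/OXO/OOX/XX.*, (2,2):-1/OXO/.OX/XXO
[OXO/OOX/XX.] end (terminal -1, X#4); searched ..O/.OX/XX. to 8

O's best at [..O/.OX/XX.]: (0,0)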